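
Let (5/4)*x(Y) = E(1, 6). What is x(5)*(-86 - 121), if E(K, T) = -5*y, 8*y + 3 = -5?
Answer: -828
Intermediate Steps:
y = -1 (y = -3/8 + (⅛)*(-5) = -3/8 - 5/8 = -1)
E(K, T) = 5 (E(K, T) = -5*(-1) = 5)
x(Y) = 4 (x(Y) = (⅘)*5 = 4)
x(5)*(-86 - 121) = 4*(-86 - 121) = 4*(-207) = -828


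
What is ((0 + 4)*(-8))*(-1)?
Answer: 32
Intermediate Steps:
((0 + 4)*(-8))*(-1) = (4*(-8))*(-1) = -32*(-1) = 32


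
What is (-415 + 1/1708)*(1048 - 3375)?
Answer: 1649421813/1708 ≈ 9.6570e+5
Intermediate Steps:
(-415 + 1/1708)*(1048 - 3375) = (-415 + 1/1708)*(-2327) = -708819/1708*(-2327) = 1649421813/1708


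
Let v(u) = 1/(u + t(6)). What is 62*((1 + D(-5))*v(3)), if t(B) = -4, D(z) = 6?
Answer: -434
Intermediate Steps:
v(u) = 1/(-4 + u) (v(u) = 1/(u - 4) = 1/(-4 + u))
62*((1 + D(-5))*v(3)) = 62*((1 + 6)/(-4 + 3)) = 62*(7/(-1)) = 62*(7*(-1)) = 62*(-7) = -434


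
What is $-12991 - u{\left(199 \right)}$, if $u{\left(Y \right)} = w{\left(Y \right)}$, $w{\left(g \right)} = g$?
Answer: $-13190$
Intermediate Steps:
$u{\left(Y \right)} = Y$
$-12991 - u{\left(199 \right)} = -12991 - 199 = -13190$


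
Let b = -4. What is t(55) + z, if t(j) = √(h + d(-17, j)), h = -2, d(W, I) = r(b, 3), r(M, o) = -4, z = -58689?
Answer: -58689 + I*√6 ≈ -58689.0 + 2.4495*I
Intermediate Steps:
d(W, I) = -4
t(j) = I*√6 (t(j) = √(-2 - 4) = √(-6) = I*√6)
t(55) + z = I*√6 - 58689 = -58689 + I*√6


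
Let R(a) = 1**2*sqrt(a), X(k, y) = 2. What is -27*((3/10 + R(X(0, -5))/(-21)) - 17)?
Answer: 4509/10 + 9*sqrt(2)/7 ≈ 452.72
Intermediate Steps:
R(a) = sqrt(a) (R(a) = 1*sqrt(a) = sqrt(a))
-27*((3/10 + R(X(0, -5))/(-21)) - 17) = -27*((3/10 + sqrt(2)/(-21)) - 17) = -27*((3*(1/10) + sqrt(2)*(-1/21)) - 17) = -27*((3/10 - sqrt(2)/21) - 17) = -27*(-167/10 - sqrt(2)/21) = 4509/10 + 9*sqrt(2)/7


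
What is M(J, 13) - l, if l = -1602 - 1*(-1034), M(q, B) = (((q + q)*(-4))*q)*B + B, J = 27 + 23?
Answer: -259419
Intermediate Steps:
J = 50
M(q, B) = B - 8*B*q² (M(q, B) = (((2*q)*(-4))*q)*B + B = ((-8*q)*q)*B + B = (-8*q²)*B + B = -8*B*q² + B = B - 8*B*q²)
l = -568 (l = -1602 + 1034 = -568)
M(J, 13) - l = 13*(1 - 8*50²) - 1*(-568) = 13*(1 - 8*2500) + 568 = 13*(1 - 20000) + 568 = 13*(-19999) + 568 = -259987 + 568 = -259419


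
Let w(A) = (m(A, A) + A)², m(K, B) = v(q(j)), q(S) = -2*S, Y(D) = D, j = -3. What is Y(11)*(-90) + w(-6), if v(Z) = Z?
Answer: -990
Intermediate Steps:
m(K, B) = 6 (m(K, B) = -2*(-3) = 6)
w(A) = (6 + A)²
Y(11)*(-90) + w(-6) = 11*(-90) + (6 - 6)² = -990 + 0² = -990 + 0 = -990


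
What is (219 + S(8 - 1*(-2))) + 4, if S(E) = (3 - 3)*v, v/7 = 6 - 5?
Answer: 223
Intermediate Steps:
v = 7 (v = 7*(6 - 5) = 7*1 = 7)
S(E) = 0 (S(E) = (3 - 3)*7 = 0*7 = 0)
(219 + S(8 - 1*(-2))) + 4 = (219 + 0) + 4 = 219 + 4 = 223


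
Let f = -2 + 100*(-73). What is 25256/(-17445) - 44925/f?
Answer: 199765771/42461130 ≈ 4.7047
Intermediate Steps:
f = -7302 (f = -2 - 7300 = -7302)
25256/(-17445) - 44925/f = 25256/(-17445) - 44925/(-7302) = 25256*(-1/17445) - 44925*(-1/7302) = -25256/17445 + 14975/2434 = 199765771/42461130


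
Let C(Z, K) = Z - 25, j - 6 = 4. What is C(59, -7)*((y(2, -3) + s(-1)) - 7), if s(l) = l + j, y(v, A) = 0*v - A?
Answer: 170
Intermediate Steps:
y(v, A) = -A (y(v, A) = 0 - A = -A)
j = 10 (j = 6 + 4 = 10)
C(Z, K) = -25 + Z
s(l) = 10 + l (s(l) = l + 10 = 10 + l)
C(59, -7)*((y(2, -3) + s(-1)) - 7) = (-25 + 59)*((-1*(-3) + (10 - 1)) - 7) = 34*((3 + 9) - 7) = 34*(12 - 7) = 34*5 = 170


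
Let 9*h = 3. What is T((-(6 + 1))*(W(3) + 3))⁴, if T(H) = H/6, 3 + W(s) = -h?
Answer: 2401/104976 ≈ 0.022872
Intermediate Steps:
h = ⅓ (h = (⅑)*3 = ⅓ ≈ 0.33333)
W(s) = -10/3 (W(s) = -3 - 1*⅓ = -3 - ⅓ = -10/3)
T(H) = H/6 (T(H) = H*(⅙) = H/6)
T((-(6 + 1))*(W(3) + 3))⁴ = (((-(6 + 1))*(-10/3 + 3))/6)⁴ = ((-1*7*(-⅓))/6)⁴ = ((-7*(-⅓))/6)⁴ = ((⅙)*(7/3))⁴ = (7/18)⁴ = 2401/104976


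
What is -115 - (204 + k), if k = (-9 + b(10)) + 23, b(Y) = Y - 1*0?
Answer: -343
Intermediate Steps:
b(Y) = Y (b(Y) = Y + 0 = Y)
k = 24 (k = (-9 + 10) + 23 = 1 + 23 = 24)
-115 - (204 + k) = -115 - (204 + 24) = -115 - 1*228 = -115 - 228 = -343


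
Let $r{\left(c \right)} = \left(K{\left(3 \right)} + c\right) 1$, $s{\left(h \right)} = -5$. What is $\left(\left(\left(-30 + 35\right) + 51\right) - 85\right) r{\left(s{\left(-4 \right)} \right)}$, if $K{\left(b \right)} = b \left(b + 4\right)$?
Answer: $-464$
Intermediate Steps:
$K{\left(b \right)} = b \left(4 + b\right)$
$r{\left(c \right)} = 21 + c$ ($r{\left(c \right)} = \left(3 \left(4 + 3\right) + c\right) 1 = \left(3 \cdot 7 + c\right) 1 = \left(21 + c\right) 1 = 21 + c$)
$\left(\left(\left(-30 + 35\right) + 51\right) - 85\right) r{\left(s{\left(-4 \right)} \right)} = \left(\left(\left(-30 + 35\right) + 51\right) - 85\right) \left(21 - 5\right) = \left(\left(5 + 51\right) - 85\right) 16 = \left(56 - 85\right) 16 = \left(-29\right) 16 = -464$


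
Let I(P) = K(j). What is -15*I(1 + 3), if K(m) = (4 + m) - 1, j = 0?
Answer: -45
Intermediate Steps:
K(m) = 3 + m
I(P) = 3 (I(P) = 3 + 0 = 3)
-15*I(1 + 3) = -15*3 = -45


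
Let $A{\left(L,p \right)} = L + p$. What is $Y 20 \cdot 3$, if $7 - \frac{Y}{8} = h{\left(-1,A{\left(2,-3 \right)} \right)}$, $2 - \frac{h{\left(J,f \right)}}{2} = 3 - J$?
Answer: $5280$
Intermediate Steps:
$h{\left(J,f \right)} = -2 + 2 J$ ($h{\left(J,f \right)} = 4 - 2 \left(3 - J\right) = 4 + \left(-6 + 2 J\right) = -2 + 2 J$)
$Y = 88$ ($Y = 56 - 8 \left(-2 + 2 \left(-1\right)\right) = 56 - 8 \left(-2 - 2\right) = 56 - -32 = 56 + 32 = 88$)
$Y 20 \cdot 3 = 88 \cdot 20 \cdot 3 = 1760 \cdot 3 = 5280$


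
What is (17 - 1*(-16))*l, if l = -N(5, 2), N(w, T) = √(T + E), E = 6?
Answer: -66*√2 ≈ -93.338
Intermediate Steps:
N(w, T) = √(6 + T) (N(w, T) = √(T + 6) = √(6 + T))
l = -2*√2 (l = -√(6 + 2) = -√8 = -2*√2 ≈ -2.8284)
(17 - 1*(-16))*l = (17 - 1*(-16))*(-2*√2) = (17 + 16)*(-2*√2) = 33*(-2*√2) = -66*√2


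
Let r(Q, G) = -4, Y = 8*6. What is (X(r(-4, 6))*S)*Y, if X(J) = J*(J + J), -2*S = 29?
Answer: -22272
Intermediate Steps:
Y = 48
S = -29/2 (S = -1/2*29 = -29/2 ≈ -14.500)
X(J) = 2*J**2 (X(J) = J*(2*J) = 2*J**2)
(X(r(-4, 6))*S)*Y = ((2*(-4)**2)*(-29/2))*48 = ((2*16)*(-29/2))*48 = (32*(-29/2))*48 = -464*48 = -22272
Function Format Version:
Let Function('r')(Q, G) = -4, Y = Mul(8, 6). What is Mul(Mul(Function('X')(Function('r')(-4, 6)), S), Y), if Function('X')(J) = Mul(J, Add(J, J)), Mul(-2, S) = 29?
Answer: -22272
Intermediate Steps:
Y = 48
S = Rational(-29, 2) (S = Mul(Rational(-1, 2), 29) = Rational(-29, 2) ≈ -14.500)
Function('X')(J) = Mul(2, Pow(J, 2)) (Function('X')(J) = Mul(J, Mul(2, J)) = Mul(2, Pow(J, 2)))
Mul(Mul(Function('X')(Function('r')(-4, 6)), S), Y) = Mul(Mul(Mul(2, Pow(-4, 2)), Rational(-29, 2)), 48) = Mul(Mul(Mul(2, 16), Rational(-29, 2)), 48) = Mul(Mul(32, Rational(-29, 2)), 48) = Mul(-464, 48) = -22272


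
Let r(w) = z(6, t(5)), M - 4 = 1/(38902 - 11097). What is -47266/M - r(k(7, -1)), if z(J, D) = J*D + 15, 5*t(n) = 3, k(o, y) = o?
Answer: -6581499203/556105 ≈ -11835.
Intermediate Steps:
M = 111221/27805 (M = 4 + 1/(38902 - 11097) = 4 + 1/27805 = 111221/27805 ≈ 4.0000)
t(n) = ⅗ (t(n) = (⅕)*3 = ⅗)
z(J, D) = 15 + D*J (z(J, D) = D*J + 15 = 15 + D*J)
r(w) = 93/5 (r(w) = 15 + (⅗)*6 = 15 + 18/5 = 93/5)
-47266/M - r(k(7, -1)) = -47266/111221/27805 - 1*93/5 = -47266*27805/111221 - 93/5 = -1314231130/111221 - 93/5 = -6581499203/556105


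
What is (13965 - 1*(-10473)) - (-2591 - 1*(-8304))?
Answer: 18725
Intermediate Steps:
(13965 - 1*(-10473)) - (-2591 - 1*(-8304)) = (13965 + 10473) - (-2591 + 8304) = 24438 - 1*5713 = 24438 - 5713 = 18725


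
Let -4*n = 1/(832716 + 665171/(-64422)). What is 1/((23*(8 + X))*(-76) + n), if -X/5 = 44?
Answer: 107289129962/39758776624765901 ≈ 2.6985e-6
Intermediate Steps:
X = -220 (X = -5*44 = -220)
n = -32211/107289129962 (n = -1/(4*(832716 + 665171/(-64422))) = -1/(4*(832716 + 665171*(-1/64422))) = -1/(4*(832716 - 665171/64422)) = -1/(4*53644564981/64422) = -¼*64422/53644564981 = -32211/107289129962 ≈ -3.0023e-7)
1/((23*(8 + X))*(-76) + n) = 1/((23*(8 - 220))*(-76) - 32211/107289129962) = 1/((23*(-212))*(-76) - 32211/107289129962) = 1/(-4876*(-76) - 32211/107289129962) = 1/(370576 - 32211/107289129962) = 1/(39758776624765901/107289129962) = 107289129962/39758776624765901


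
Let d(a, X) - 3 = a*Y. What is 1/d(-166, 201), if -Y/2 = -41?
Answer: -1/13609 ≈ -7.3481e-5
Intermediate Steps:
Y = 82 (Y = -2*(-41) = 82)
d(a, X) = 3 + 82*a (d(a, X) = 3 + a*82 = 3 + 82*a)
1/d(-166, 201) = 1/(3 + 82*(-166)) = 1/(3 - 13612) = 1/(-13609) = -1/13609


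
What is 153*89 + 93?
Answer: 13710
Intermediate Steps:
153*89 + 93 = 13617 + 93 = 13710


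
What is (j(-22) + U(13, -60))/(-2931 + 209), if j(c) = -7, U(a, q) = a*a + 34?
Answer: -98/1361 ≈ -0.072006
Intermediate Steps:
U(a, q) = 34 + a² (U(a, q) = a² + 34 = 34 + a²)
(j(-22) + U(13, -60))/(-2931 + 209) = (-7 + (34 + 13²))/(-2931 + 209) = (-7 + (34 + 169))/(-2722) = (-7 + 203)*(-1/2722) = 196*(-1/2722) = -98/1361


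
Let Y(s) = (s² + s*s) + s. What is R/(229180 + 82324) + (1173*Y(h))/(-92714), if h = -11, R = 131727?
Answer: -36096560637/14440390928 ≈ -2.4997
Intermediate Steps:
Y(s) = s + 2*s² (Y(s) = (s² + s²) + s = 2*s² + s = s + 2*s²)
R/(229180 + 82324) + (1173*Y(h))/(-92714) = 131727/(229180 + 82324) + (1173*(-11*(1 + 2*(-11))))/(-92714) = 131727/311504 + (1173*(-11*(1 - 22)))*(-1/92714) = 131727*(1/311504) + (1173*(-11*(-21)))*(-1/92714) = 131727/311504 + (1173*231)*(-1/92714) = 131727/311504 + 270963*(-1/92714) = 131727/311504 - 270963/92714 = -36096560637/14440390928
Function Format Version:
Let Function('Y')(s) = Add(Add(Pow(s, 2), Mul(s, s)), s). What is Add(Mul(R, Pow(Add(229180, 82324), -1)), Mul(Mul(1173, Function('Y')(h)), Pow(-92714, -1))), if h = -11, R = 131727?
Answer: Rational(-36096560637, 14440390928) ≈ -2.4997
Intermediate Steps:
Function('Y')(s) = Add(s, Mul(2, Pow(s, 2))) (Function('Y')(s) = Add(Add(Pow(s, 2), Pow(s, 2)), s) = Add(Mul(2, Pow(s, 2)), s) = Add(s, Mul(2, Pow(s, 2))))
Add(Mul(R, Pow(Add(229180, 82324), -1)), Mul(Mul(1173, Function('Y')(h)), Pow(-92714, -1))) = Add(Mul(131727, Pow(Add(229180, 82324), -1)), Mul(Mul(1173, Mul(-11, Add(1, Mul(2, -11)))), Pow(-92714, -1))) = Add(Mul(131727, Pow(311504, -1)), Mul(Mul(1173, Mul(-11, Add(1, -22))), Rational(-1, 92714))) = Add(Mul(131727, Rational(1, 311504)), Mul(Mul(1173, Mul(-11, -21)), Rational(-1, 92714))) = Add(Rational(131727, 311504), Mul(Mul(1173, 231), Rational(-1, 92714))) = Add(Rational(131727, 311504), Mul(270963, Rational(-1, 92714))) = Add(Rational(131727, 311504), Rational(-270963, 92714)) = Rational(-36096560637, 14440390928)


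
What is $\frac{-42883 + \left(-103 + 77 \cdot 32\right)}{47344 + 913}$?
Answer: $- \frac{40522}{48257} \approx -0.83971$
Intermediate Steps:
$\frac{-42883 + \left(-103 + 77 \cdot 32\right)}{47344 + 913} = \frac{-42883 + \left(-103 + 2464\right)}{48257} = \left(-42883 + 2361\right) \frac{1}{48257} = \left(-40522\right) \frac{1}{48257} = - \frac{40522}{48257}$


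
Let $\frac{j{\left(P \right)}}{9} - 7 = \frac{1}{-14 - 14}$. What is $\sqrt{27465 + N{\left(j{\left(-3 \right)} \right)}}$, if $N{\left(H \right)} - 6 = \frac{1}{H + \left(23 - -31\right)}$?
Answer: $\frac{\sqrt{269243355}}{99} \approx 165.74$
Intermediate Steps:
$j{\left(P \right)} = \frac{1755}{28}$ ($j{\left(P \right)} = 63 + \frac{9}{-14 - 14} = 63 + \frac{9}{-28} = 63 + 9 \left(- \frac{1}{28}\right) = 63 - \frac{9}{28} = \frac{1755}{28}$)
$N{\left(H \right)} = 6 + \frac{1}{54 + H}$ ($N{\left(H \right)} = 6 + \frac{1}{H + \left(23 - -31\right)} = 6 + \frac{1}{H + \left(23 + 31\right)} = 6 + \frac{1}{H + 54} = 6 + \frac{1}{54 + H}$)
$\sqrt{27465 + N{\left(j{\left(-3 \right)} \right)}} = \sqrt{27465 + \frac{325 + 6 \cdot \frac{1755}{28}}{54 + \frac{1755}{28}}} = \sqrt{27465 + \frac{325 + \frac{5265}{14}}{\frac{3267}{28}}} = \sqrt{27465 + \frac{28}{3267} \cdot \frac{9815}{14}} = \sqrt{27465 + \frac{19630}{3267}} = \sqrt{\frac{89747785}{3267}} = \frac{\sqrt{269243355}}{99}$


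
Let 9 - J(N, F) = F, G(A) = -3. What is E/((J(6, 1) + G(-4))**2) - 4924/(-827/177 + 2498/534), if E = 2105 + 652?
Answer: -484737921/550 ≈ -8.8134e+5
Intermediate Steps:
J(N, F) = 9 - F
E = 2757
E/((J(6, 1) + G(-4))**2) - 4924/(-827/177 + 2498/534) = 2757/(((9 - 1*1) - 3)**2) - 4924/(-827/177 + 2498/534) = 2757/(((9 - 1) - 3)**2) - 4924/(-827*1/177 + 2498*(1/534)) = 2757/((8 - 3)**2) - 4924/(-827/177 + 1249/267) = 2757/(5**2) - 4924/88/15753 = 2757/25 - 4924*15753/88 = 2757*(1/25) - 19391943/22 = 2757/25 - 19391943/22 = -484737921/550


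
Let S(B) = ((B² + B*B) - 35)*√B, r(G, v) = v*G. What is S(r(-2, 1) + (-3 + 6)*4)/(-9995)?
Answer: -33*√10/1999 ≈ -0.052204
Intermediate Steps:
r(G, v) = G*v
S(B) = √B*(-35 + 2*B²) (S(B) = ((B² + B²) - 35)*√B = (2*B² - 35)*√B = (-35 + 2*B²)*√B = √B*(-35 + 2*B²))
S(r(-2, 1) + (-3 + 6)*4)/(-9995) = (√(-2*1 + (-3 + 6)*4)*(-35 + 2*(-2*1 + (-3 + 6)*4)²))/(-9995) = (√(-2 + 3*4)*(-35 + 2*(-2 + 3*4)²))*(-1/9995) = (√(-2 + 12)*(-35 + 2*(-2 + 12)²))*(-1/9995) = (√10*(-35 + 2*10²))*(-1/9995) = (√10*(-35 + 2*100))*(-1/9995) = (√10*(-35 + 200))*(-1/9995) = (√10*165)*(-1/9995) = (165*√10)*(-1/9995) = -33*√10/1999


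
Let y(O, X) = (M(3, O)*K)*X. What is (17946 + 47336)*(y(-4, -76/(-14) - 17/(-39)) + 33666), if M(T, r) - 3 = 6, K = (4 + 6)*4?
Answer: 30362900676/13 ≈ 2.3356e+9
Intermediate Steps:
K = 40 (K = 10*4 = 40)
M(T, r) = 9 (M(T, r) = 3 + 6 = 9)
y(O, X) = 360*X (y(O, X) = (9*40)*X = 360*X)
(17946 + 47336)*(y(-4, -76/(-14) - 17/(-39)) + 33666) = (17946 + 47336)*(360*(-76/(-14) - 17/(-39)) + 33666) = 65282*(360*(-76*(-1/14) - 17*(-1/39)) + 33666) = 65282*(360*(38/7 + 17/39) + 33666) = 65282*(360*(1601/273) + 33666) = 65282*(192120/91 + 33666) = 65282*(3255726/91) = 30362900676/13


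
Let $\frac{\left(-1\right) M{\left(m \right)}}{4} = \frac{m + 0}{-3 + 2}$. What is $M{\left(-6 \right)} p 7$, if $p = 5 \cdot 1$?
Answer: $-840$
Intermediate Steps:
$p = 5$
$M{\left(m \right)} = 4 m$ ($M{\left(m \right)} = - 4 \frac{m + 0}{-3 + 2} = - 4 \frac{m}{-1} = - 4 m \left(-1\right) = - 4 \left(- m\right) = 4 m$)
$M{\left(-6 \right)} p 7 = 4 \left(-6\right) 5 \cdot 7 = \left(-24\right) 5 \cdot 7 = \left(-120\right) 7 = -840$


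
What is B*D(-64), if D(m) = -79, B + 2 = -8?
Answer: 790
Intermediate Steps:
B = -10 (B = -2 - 8 = -10)
B*D(-64) = -10*(-79) = 790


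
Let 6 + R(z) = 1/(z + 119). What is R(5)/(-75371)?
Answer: 743/9346004 ≈ 7.9499e-5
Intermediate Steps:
R(z) = -6 + 1/(119 + z) (R(z) = -6 + 1/(z + 119) = -6 + 1/(119 + z))
R(5)/(-75371) = ((-713 - 6*5)/(119 + 5))/(-75371) = ((-713 - 30)/124)*(-1/75371) = ((1/124)*(-743))*(-1/75371) = -743/124*(-1/75371) = 743/9346004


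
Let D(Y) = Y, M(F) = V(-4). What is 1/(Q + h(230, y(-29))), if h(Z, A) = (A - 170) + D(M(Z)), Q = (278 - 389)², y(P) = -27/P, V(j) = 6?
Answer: 29/352580 ≈ 8.2251e-5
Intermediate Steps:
M(F) = 6
Q = 12321 (Q = (-111)² = 12321)
h(Z, A) = -164 + A (h(Z, A) = (A - 170) + 6 = (-170 + A) + 6 = -164 + A)
1/(Q + h(230, y(-29))) = 1/(12321 + (-164 - 27/(-29))) = 1/(12321 + (-164 - 27*(-1/29))) = 1/(12321 + (-164 + 27/29)) = 1/(12321 - 4729/29) = 1/(352580/29) = 29/352580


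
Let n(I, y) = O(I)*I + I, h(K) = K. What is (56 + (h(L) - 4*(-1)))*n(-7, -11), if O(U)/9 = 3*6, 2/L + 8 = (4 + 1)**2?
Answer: -1166102/17 ≈ -68594.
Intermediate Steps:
L = 2/17 (L = 2/(-8 + (4 + 1)**2) = 2/(-8 + 5**2) = 2/(-8 + 25) = 2/17 ≈ 0.11765)
O(U) = 162 (O(U) = 9*(3*6) = 9*18 = 162)
n(I, y) = 163*I (n(I, y) = 162*I + I = 163*I)
(56 + (h(L) - 4*(-1)))*n(-7, -11) = (56 + (2/17 - 4*(-1)))*(163*(-7)) = (56 + (2/17 + 4))*(-1141) = (56 + 70/17)*(-1141) = (1022/17)*(-1141) = -1166102/17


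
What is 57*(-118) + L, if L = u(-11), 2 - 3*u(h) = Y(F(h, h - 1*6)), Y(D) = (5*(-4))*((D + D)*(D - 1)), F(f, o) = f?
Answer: -14896/3 ≈ -4965.3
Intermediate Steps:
Y(D) = -40*D*(-1 + D) (Y(D) = -20*2*D*(-1 + D) = -40*D*(-1 + D))
u(h) = ⅔ - 40*h*(1 - h)/3
L = 5282/3 (L = ⅔ + (40/3)*(-11)*(-1 - 11) = ⅔ + (40/3)*(-11)*(-12) = ⅔ + 1760 = 5282/3 ≈ 1760.7)
57*(-118) + L = 57*(-118) + 5282/3 = -6726 + 5282/3 = -14896/3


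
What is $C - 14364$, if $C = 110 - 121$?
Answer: $-14375$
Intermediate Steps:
$C = -11$
$C - 14364 = -11 - 14364 = -14375$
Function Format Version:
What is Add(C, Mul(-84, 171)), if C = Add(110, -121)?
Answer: -14375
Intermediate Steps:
C = -11
Add(C, Mul(-84, 171)) = Add(-11, Mul(-84, 171)) = Add(-11, -14364) = -14375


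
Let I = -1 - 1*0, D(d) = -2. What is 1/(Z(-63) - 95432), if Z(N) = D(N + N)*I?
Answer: -1/95430 ≈ -1.0479e-5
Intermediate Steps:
I = -1 (I = -1 + 0 = -1)
Z(N) = 2 (Z(N) = -2*(-1) = 2)
1/(Z(-63) - 95432) = 1/(2 - 95432) = 1/(-95430) = -1/95430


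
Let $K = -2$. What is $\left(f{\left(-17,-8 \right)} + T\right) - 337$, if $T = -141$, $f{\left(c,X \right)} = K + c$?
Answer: $-497$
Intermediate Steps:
$f{\left(c,X \right)} = -2 + c$
$\left(f{\left(-17,-8 \right)} + T\right) - 337 = \left(\left(-2 - 17\right) - 141\right) - 337 = \left(-19 - 141\right) - 337 = -160 - 337 = -497$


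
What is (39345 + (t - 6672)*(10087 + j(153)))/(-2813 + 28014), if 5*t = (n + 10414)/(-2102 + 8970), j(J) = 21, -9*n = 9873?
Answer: -578616024076/216350585 ≈ -2674.4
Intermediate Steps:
n = -1097 (n = -1/9*9873 = -1097)
t = 9317/34340 (t = ((-1097 + 10414)/(-2102 + 8970))/5 = (9317/6868)/5 = (9317*(1/6868))/5 = (1/5)*(9317/6868) = 9317/34340 ≈ 0.27132)
(39345 + (t - 6672)*(10087 + j(153)))/(-2813 + 28014) = (39345 + (9317/34340 - 6672)*(10087 + 21))/(-2813 + 28014) = (39345 - 229107163/34340*10108)/25201 = (39345 - 578953800901/8585)*(1/25201) = -578616024076/8585*1/25201 = -578616024076/216350585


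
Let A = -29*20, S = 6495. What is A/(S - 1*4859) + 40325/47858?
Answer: 9553515/19573922 ≈ 0.48807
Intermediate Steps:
A = -580
A/(S - 1*4859) + 40325/47858 = -580/(6495 - 1*4859) + 40325/47858 = -580/(6495 - 4859) + 40325*(1/47858) = -580/1636 + 40325/47858 = -580*1/1636 + 40325/47858 = -145/409 + 40325/47858 = 9553515/19573922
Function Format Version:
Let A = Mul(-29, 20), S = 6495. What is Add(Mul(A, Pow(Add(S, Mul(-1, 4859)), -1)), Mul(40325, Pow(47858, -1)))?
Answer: Rational(9553515, 19573922) ≈ 0.48807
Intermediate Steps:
A = -580
Add(Mul(A, Pow(Add(S, Mul(-1, 4859)), -1)), Mul(40325, Pow(47858, -1))) = Add(Mul(-580, Pow(Add(6495, Mul(-1, 4859)), -1)), Mul(40325, Pow(47858, -1))) = Add(Mul(-580, Pow(Add(6495, -4859), -1)), Mul(40325, Rational(1, 47858))) = Add(Mul(-580, Pow(1636, -1)), Rational(40325, 47858)) = Add(Mul(-580, Rational(1, 1636)), Rational(40325, 47858)) = Add(Rational(-145, 409), Rational(40325, 47858)) = Rational(9553515, 19573922)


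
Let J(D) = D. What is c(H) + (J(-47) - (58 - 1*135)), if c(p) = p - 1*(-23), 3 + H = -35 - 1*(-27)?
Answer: 42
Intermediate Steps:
H = -11 (H = -3 + (-35 - 1*(-27)) = -3 + (-35 + 27) = -3 - 8 = -11)
c(p) = 23 + p (c(p) = p + 23 = 23 + p)
c(H) + (J(-47) - (58 - 1*135)) = (23 - 11) + (-47 - (58 - 1*135)) = 12 + (-47 - (58 - 135)) = 12 + (-47 - 1*(-77)) = 12 + (-47 + 77) = 12 + 30 = 42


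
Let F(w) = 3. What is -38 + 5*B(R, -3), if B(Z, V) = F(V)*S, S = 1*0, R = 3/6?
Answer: -38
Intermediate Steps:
R = ½ (R = 3*(⅙) = ½ ≈ 0.50000)
S = 0
B(Z, V) = 0 (B(Z, V) = 3*0 = 0)
-38 + 5*B(R, -3) = -38 + 5*0 = -38 + 0 = -38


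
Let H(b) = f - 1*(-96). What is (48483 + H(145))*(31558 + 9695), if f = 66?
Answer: 2006752185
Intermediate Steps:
H(b) = 162 (H(b) = 66 - 1*(-96) = 66 + 96 = 162)
(48483 + H(145))*(31558 + 9695) = (48483 + 162)*(31558 + 9695) = 48645*41253 = 2006752185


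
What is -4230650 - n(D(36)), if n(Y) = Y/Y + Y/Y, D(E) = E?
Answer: -4230652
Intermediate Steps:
n(Y) = 2 (n(Y) = 1 + 1 = 2)
-4230650 - n(D(36)) = -4230650 - 1*2 = -4230650 - 2 = -4230652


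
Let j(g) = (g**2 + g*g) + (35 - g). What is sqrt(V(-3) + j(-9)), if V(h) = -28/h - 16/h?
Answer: sqrt(1986)/3 ≈ 14.855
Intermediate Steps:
V(h) = -44/h
j(g) = 35 - g + 2*g**2 (j(g) = (g**2 + g**2) + (35 - g) = 2*g**2 + (35 - g) = 35 - g + 2*g**2)
sqrt(V(-3) + j(-9)) = sqrt(-44/(-3) + (35 - 1*(-9) + 2*(-9)**2)) = sqrt(-44*(-1/3) + (35 + 9 + 2*81)) = sqrt(44/3 + (35 + 9 + 162)) = sqrt(44/3 + 206) = sqrt(662/3) = sqrt(1986)/3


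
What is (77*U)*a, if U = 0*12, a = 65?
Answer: 0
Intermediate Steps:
U = 0
(77*U)*a = (77*0)*65 = 0*65 = 0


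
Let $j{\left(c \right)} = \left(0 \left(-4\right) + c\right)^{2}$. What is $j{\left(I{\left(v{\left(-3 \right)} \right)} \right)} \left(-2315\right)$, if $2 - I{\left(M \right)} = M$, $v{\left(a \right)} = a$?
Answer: $-57875$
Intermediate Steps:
$I{\left(M \right)} = 2 - M$
$j{\left(c \right)} = c^{2}$ ($j{\left(c \right)} = \left(0 + c\right)^{2} = c^{2}$)
$j{\left(I{\left(v{\left(-3 \right)} \right)} \right)} \left(-2315\right) = \left(2 - -3\right)^{2} \left(-2315\right) = \left(2 + 3\right)^{2} \left(-2315\right) = 5^{2} \left(-2315\right) = 25 \left(-2315\right) = -57875$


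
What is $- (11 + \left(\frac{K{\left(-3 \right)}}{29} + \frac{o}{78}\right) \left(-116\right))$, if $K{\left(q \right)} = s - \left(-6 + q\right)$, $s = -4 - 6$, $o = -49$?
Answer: $- \frac{3427}{39} \approx -87.872$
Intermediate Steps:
$s = -10$ ($s = -4 - 6 = -10$)
$K{\left(q \right)} = -4 - q$ ($K{\left(q \right)} = -10 - \left(-6 + q\right) = -4 - q$)
$- (11 + \left(\frac{K{\left(-3 \right)}}{29} + \frac{o}{78}\right) \left(-116\right)) = - (11 + \left(\frac{-4 - -3}{29} - \frac{49}{78}\right) \left(-116\right)) = - (11 + \left(\left(-4 + 3\right) \frac{1}{29} - \frac{49}{78}\right) \left(-116\right)) = - (11 + \left(\left(-1\right) \frac{1}{29} - \frac{49}{78}\right) \left(-116\right)) = - (11 + \left(- \frac{1}{29} - \frac{49}{78}\right) \left(-116\right)) = - (11 - - \frac{2998}{39}) = - (11 + \frac{2998}{39}) = \left(-1\right) \frac{3427}{39} = - \frac{3427}{39}$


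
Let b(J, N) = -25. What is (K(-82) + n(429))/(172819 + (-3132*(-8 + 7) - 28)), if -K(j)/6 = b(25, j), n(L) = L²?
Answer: 61397/58641 ≈ 1.0470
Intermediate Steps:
K(j) = 150 (K(j) = -6*(-25) = 150)
(K(-82) + n(429))/(172819 + (-3132*(-8 + 7) - 28)) = (150 + 429²)/(172819 + (-3132*(-8 + 7) - 28)) = (150 + 184041)/(172819 + (-3132*(-1) - 28)) = 184191/(172819 + (-348*(-9) - 28)) = 184191/(172819 + (3132 - 28)) = 184191/(172819 + 3104) = 184191/175923 = 184191*(1/175923) = 61397/58641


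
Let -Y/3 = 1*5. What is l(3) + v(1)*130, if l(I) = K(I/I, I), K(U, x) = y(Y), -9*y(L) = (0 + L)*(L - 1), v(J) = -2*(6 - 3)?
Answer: -2420/3 ≈ -806.67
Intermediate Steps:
Y = -15 (Y = -3*5 = -15)
v(J) = -6 (v(J) = -2*3 = -6)
y(L) = -L*(-1 + L)/9 (y(L) = -(0 + L)*(L - 1)/9 = -L*(-1 + L)/9)
K(U, x) = -80/3 (K(U, x) = (⅑)*(-15)*(1 - 1*(-15)) = (⅑)*(-15)*(1 + 15) = (⅑)*(-15)*16 = -80/3)
l(I) = -80/3
l(3) + v(1)*130 = -80/3 - 6*130 = -80/3 - 780 = -2420/3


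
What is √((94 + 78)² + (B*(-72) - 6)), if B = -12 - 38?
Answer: √33178 ≈ 182.15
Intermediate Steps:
B = -50
√((94 + 78)² + (B*(-72) - 6)) = √((94 + 78)² + (-50*(-72) - 6)) = √(172² + (3600 - 6)) = √(29584 + 3594) = √33178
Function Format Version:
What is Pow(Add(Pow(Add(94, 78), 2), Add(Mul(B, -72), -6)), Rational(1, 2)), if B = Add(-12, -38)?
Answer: Pow(33178, Rational(1, 2)) ≈ 182.15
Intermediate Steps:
B = -50
Pow(Add(Pow(Add(94, 78), 2), Add(Mul(B, -72), -6)), Rational(1, 2)) = Pow(Add(Pow(Add(94, 78), 2), Add(Mul(-50, -72), -6)), Rational(1, 2)) = Pow(Add(Pow(172, 2), Add(3600, -6)), Rational(1, 2)) = Pow(Add(29584, 3594), Rational(1, 2)) = Pow(33178, Rational(1, 2))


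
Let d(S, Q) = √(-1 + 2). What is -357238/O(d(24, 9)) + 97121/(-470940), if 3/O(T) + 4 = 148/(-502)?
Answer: 60453376119349/118205940 ≈ 5.1142e+5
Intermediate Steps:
d(S, Q) = 1 (d(S, Q) = √1 = 1)
O(T) = -753/1078 (O(T) = 3/(-4 + 148/(-502)) = 3/(-4 + 148*(-1/502)) = 3/(-4 - 74/251) = 3/(-1078/251) = 3*(-251/1078) = -753/1078)
-357238/O(d(24, 9)) + 97121/(-470940) = -357238/(-753/1078) + 97121/(-470940) = -357238*(-1078/753) + 97121*(-1/470940) = 385102564/753 - 97121/470940 = 60453376119349/118205940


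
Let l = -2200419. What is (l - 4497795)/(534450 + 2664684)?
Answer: -1116369/533189 ≈ -2.0938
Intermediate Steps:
(l - 4497795)/(534450 + 2664684) = (-2200419 - 4497795)/(534450 + 2664684) = -6698214/3199134 = -6698214*1/3199134 = -1116369/533189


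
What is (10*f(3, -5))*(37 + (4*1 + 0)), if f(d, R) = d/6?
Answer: 205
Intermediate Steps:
f(d, R) = d/6 (f(d, R) = d*(⅙) = d/6)
(10*f(3, -5))*(37 + (4*1 + 0)) = (10*((⅙)*3))*(37 + (4*1 + 0)) = (10*(½))*(37 + (4 + 0)) = 5*(37 + 4) = 5*41 = 205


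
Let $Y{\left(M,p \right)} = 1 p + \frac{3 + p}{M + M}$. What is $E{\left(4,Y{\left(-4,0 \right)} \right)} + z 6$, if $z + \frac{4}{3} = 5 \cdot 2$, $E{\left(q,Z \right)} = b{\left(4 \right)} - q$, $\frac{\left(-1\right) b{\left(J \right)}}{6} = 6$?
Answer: $12$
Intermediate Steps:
$b{\left(J \right)} = -36$ ($b{\left(J \right)} = \left(-6\right) 6 = -36$)
$Y{\left(M,p \right)} = p + \frac{3 + p}{2 M}$
$E{\left(q,Z \right)} = -36 - q$
$z = \frac{26}{3}$ ($z = - \frac{4}{3} + 5 \cdot 2 = - \frac{4}{3} + 10 = \frac{26}{3} \approx 8.6667$)
$E{\left(4,Y{\left(-4,0 \right)} \right)} + z 6 = \left(-36 - 4\right) + \frac{26}{3} \cdot 6 = \left(-36 - 4\right) + 52 = -40 + 52 = 12$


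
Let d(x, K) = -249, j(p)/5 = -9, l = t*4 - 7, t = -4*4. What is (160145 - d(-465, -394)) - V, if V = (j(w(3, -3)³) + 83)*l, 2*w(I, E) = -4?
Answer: 163092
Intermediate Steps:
t = -16
w(I, E) = -2 (w(I, E) = (½)*(-4) = -2)
l = -71 (l = -16*4 - 7 = -64 - 7 = -71)
j(p) = -45 (j(p) = 5*(-9) = -45)
V = -2698 (V = (-45 + 83)*(-71) = 38*(-71) = -2698)
(160145 - d(-465, -394)) - V = (160145 - 1*(-249)) - 1*(-2698) = (160145 + 249) + 2698 = 160394 + 2698 = 163092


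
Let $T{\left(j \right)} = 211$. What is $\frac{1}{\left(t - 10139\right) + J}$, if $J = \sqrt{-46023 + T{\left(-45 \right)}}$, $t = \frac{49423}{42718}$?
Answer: $- \frac{18499815014122}{187631819888217129} - \frac{3649655048 i \sqrt{11453}}{187631819888217129} \approx -9.8596 \cdot 10^{-5} - 2.0816 \cdot 10^{-6} i$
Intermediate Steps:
$t = \frac{49423}{42718}$ ($t = 49423 \cdot \frac{1}{42718} = \frac{49423}{42718} \approx 1.157$)
$J = 2 i \sqrt{11453}$ ($J = \sqrt{-46023 + 211} = \sqrt{-45812} = 2 i \sqrt{11453} \approx 214.04 i$)
$\frac{1}{\left(t - 10139\right) + J} = \frac{1}{\left(\frac{49423}{42718} - 10139\right) + 2 i \sqrt{11453}} = \frac{1}{- \frac{433068379}{42718} + 2 i \sqrt{11453}}$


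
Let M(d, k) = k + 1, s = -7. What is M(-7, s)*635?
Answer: -3810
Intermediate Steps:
M(d, k) = 1 + k
M(-7, s)*635 = (1 - 7)*635 = -6*635 = -3810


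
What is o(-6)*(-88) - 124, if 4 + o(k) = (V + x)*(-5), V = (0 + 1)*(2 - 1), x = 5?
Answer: 2868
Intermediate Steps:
V = 1 (V = 1*1 = 1)
o(k) = -34 (o(k) = -4 + (1 + 5)*(-5) = -4 + 6*(-5) = -4 - 30 = -34)
o(-6)*(-88) - 124 = -34*(-88) - 124 = 2992 - 124 = 2868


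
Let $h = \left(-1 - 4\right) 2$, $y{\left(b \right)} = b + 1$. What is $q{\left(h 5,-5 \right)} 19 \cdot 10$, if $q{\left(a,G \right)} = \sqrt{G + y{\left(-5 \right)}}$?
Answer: $570 i \approx 570.0 i$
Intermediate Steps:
$y{\left(b \right)} = 1 + b$
$h = -10$ ($h = \left(-5\right) 2 = -10$)
$q{\left(a,G \right)} = \sqrt{-4 + G}$ ($q{\left(a,G \right)} = \sqrt{G + \left(1 - 5\right)} = \sqrt{G - 4} = \sqrt{-4 + G}$)
$q{\left(h 5,-5 \right)} 19 \cdot 10 = \sqrt{-4 - 5} \cdot 19 \cdot 10 = \sqrt{-9} \cdot 19 \cdot 10 = 3 i 19 \cdot 10 = 57 i 10 = 570 i$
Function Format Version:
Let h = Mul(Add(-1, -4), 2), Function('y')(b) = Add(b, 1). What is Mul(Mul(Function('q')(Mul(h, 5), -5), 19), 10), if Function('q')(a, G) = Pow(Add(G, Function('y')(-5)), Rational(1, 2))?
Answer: Mul(570, I) ≈ Mul(570.00, I)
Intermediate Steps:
Function('y')(b) = Add(1, b)
h = -10 (h = Mul(-5, 2) = -10)
Function('q')(a, G) = Pow(Add(-4, G), Rational(1, 2)) (Function('q')(a, G) = Pow(Add(G, Add(1, -5)), Rational(1, 2)) = Pow(Add(G, -4), Rational(1, 2)) = Pow(Add(-4, G), Rational(1, 2)))
Mul(Mul(Function('q')(Mul(h, 5), -5), 19), 10) = Mul(Mul(Pow(Add(-4, -5), Rational(1, 2)), 19), 10) = Mul(Mul(Pow(-9, Rational(1, 2)), 19), 10) = Mul(Mul(Mul(3, I), 19), 10) = Mul(Mul(57, I), 10) = Mul(570, I)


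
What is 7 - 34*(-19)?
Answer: 653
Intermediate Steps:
7 - 34*(-19) = 7 + 646 = 653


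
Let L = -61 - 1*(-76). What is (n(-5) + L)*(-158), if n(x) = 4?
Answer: -3002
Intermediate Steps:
L = 15 (L = -61 + 76 = 15)
(n(-5) + L)*(-158) = (4 + 15)*(-158) = 19*(-158) = -3002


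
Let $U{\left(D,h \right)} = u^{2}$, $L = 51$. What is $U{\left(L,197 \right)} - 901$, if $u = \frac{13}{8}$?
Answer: $- \frac{57495}{64} \approx -898.36$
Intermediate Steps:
$u = \frac{13}{8}$ ($u = 13 \cdot \frac{1}{8} = \frac{13}{8} \approx 1.625$)
$U{\left(D,h \right)} = \frac{169}{64}$ ($U{\left(D,h \right)} = \left(\frac{13}{8}\right)^{2} = \frac{169}{64}$)
$U{\left(L,197 \right)} - 901 = \frac{169}{64} - 901 = - \frac{57495}{64}$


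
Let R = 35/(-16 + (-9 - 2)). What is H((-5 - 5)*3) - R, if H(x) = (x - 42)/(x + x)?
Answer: 337/135 ≈ 2.4963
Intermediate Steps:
H(x) = (-42 + x)/(2*x) (H(x) = (-42 + x)/((2*x)) = (-42 + x)*(1/(2*x)) = (-42 + x)/(2*x))
R = -35/27 (R = 35/(-16 - 11) = 35/(-27) = 35*(-1/27) = -35/27 ≈ -1.2963)
H((-5 - 5)*3) - R = (-42 + (-5 - 5)*3)/(2*(((-5 - 5)*3))) - 1*(-35/27) = (-42 - 10*3)/(2*((-10*3))) + 35/27 = (½)*(-42 - 30)/(-30) + 35/27 = (½)*(-1/30)*(-72) + 35/27 = 6/5 + 35/27 = 337/135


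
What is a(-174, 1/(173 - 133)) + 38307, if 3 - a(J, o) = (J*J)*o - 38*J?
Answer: 309411/10 ≈ 30941.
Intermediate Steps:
a(J, o) = 3 + 38*J - o*J² (a(J, o) = 3 - ((J*J)*o - 38*J) = 3 - (J²*o - 38*J) = 3 - (o*J² - 38*J) = 3 - (-38*J + o*J²) = 3 + (38*J - o*J²) = 3 + 38*J - o*J²)
a(-174, 1/(173 - 133)) + 38307 = (3 + 38*(-174) - 1*(-174)²/(173 - 133)) + 38307 = (3 - 6612 - 1*30276/40) + 38307 = (3 - 6612 - 1*1/40*30276) + 38307 = (3 - 6612 - 7569/10) + 38307 = -73659/10 + 38307 = 309411/10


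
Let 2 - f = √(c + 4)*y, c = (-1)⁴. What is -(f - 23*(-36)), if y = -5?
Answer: -830 - 5*√5 ≈ -841.18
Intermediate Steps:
c = 1
f = 2 + 5*√5 (f = 2 - √(1 + 4)*(-5) = 2 - √5*(-5) = 2 - (-5)*√5 = 2 + 5*√5 ≈ 13.180)
-(f - 23*(-36)) = -((2 + 5*√5) - 23*(-36)) = -((2 + 5*√5) + 828) = -(830 + 5*√5) = -830 - 5*√5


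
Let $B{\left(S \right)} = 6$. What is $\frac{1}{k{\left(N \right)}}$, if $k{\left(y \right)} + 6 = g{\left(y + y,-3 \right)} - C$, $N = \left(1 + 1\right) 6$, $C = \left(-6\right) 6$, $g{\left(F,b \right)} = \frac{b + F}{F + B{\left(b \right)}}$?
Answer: $\frac{10}{307} \approx 0.032573$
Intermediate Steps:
$g{\left(F,b \right)} = \frac{F + b}{6 + F}$ ($g{\left(F,b \right)} = \frac{b + F}{F + 6} = \frac{F + b}{6 + F}$)
$C = -36$
$N = 12$ ($N = 2 \cdot 6 = 12$)
$k{\left(y \right)} = 30 + \frac{-3 + 2 y}{6 + 2 y}$ ($k{\left(y \right)} = -6 + \left(\frac{\left(y + y\right) - 3}{6 + \left(y + y\right)} - -36\right) = -6 + \left(\frac{2 y - 3}{6 + 2 y} + 36\right) = -6 + \left(\frac{-3 + 2 y}{6 + 2 y} + 36\right) = -6 + \left(36 + \frac{-3 + 2 y}{6 + 2 y}\right) = 30 + \frac{-3 + 2 y}{6 + 2 y}$)
$\frac{1}{k{\left(N \right)}} = \frac{1}{\frac{1}{2} \frac{1}{3 + 12} \left(177 + 62 \cdot 12\right)} = \frac{1}{\frac{1}{2} \cdot \frac{1}{15} \left(177 + 744\right)} = \frac{1}{\frac{1}{2} \cdot \frac{1}{15} \cdot 921} = \frac{1}{\frac{307}{10}} = \frac{10}{307}$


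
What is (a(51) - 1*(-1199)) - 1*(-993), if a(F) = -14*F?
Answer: 1478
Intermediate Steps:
(a(51) - 1*(-1199)) - 1*(-993) = (-14*51 - 1*(-1199)) - 1*(-993) = (-714 + 1199) + 993 = 485 + 993 = 1478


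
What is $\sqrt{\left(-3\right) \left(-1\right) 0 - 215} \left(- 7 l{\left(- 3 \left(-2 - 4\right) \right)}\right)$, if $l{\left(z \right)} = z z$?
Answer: $- 2268 i \sqrt{215} \approx - 33255.0 i$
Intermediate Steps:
$l{\left(z \right)} = z^{2}$
$\sqrt{\left(-3\right) \left(-1\right) 0 - 215} \left(- 7 l{\left(- 3 \left(-2 - 4\right) \right)}\right) = \sqrt{\left(-3\right) \left(-1\right) 0 - 215} \left(- 7 \left(- 3 \left(-2 - 4\right)\right)^{2}\right) = \sqrt{3 \cdot 0 - 215} \left(- 7 \left(\left(-3\right) \left(-6\right)\right)^{2}\right) = \sqrt{0 - 215} \left(- 7 \cdot 18^{2}\right) = \sqrt{-215} \left(\left(-7\right) 324\right) = i \sqrt{215} \left(-2268\right) = - 2268 i \sqrt{215}$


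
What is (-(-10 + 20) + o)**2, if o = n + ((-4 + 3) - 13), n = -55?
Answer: 6241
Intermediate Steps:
o = -69 (o = -55 + ((-4 + 3) - 13) = -55 + (-1 - 13) = -55 - 14 = -69)
(-(-10 + 20) + o)**2 = (-(-10 + 20) - 69)**2 = (-1*10 - 69)**2 = (-10 - 69)**2 = (-79)**2 = 6241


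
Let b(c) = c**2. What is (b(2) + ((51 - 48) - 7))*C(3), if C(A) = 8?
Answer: 0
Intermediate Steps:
(b(2) + ((51 - 48) - 7))*C(3) = (2**2 + ((51 - 48) - 7))*8 = (4 + (3 - 7))*8 = (4 - 4)*8 = 0*8 = 0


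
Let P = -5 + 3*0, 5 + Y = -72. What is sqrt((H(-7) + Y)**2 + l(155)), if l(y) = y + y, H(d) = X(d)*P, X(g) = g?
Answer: sqrt(2074) ≈ 45.541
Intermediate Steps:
Y = -77 (Y = -5 - 72 = -77)
P = -5 (P = -5 + 0 = -5)
H(d) = -5*d (H(d) = d*(-5) = -5*d)
l(y) = 2*y
sqrt((H(-7) + Y)**2 + l(155)) = sqrt((-5*(-7) - 77)**2 + 2*155) = sqrt((35 - 77)**2 + 310) = sqrt((-42)**2 + 310) = sqrt(1764 + 310) = sqrt(2074)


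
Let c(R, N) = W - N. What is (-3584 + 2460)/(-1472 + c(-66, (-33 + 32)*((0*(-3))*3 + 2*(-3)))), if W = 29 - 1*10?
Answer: 1124/1459 ≈ 0.77039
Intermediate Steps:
W = 19 (W = 29 - 10 = 19)
c(R, N) = 19 - N
(-3584 + 2460)/(-1472 + c(-66, (-33 + 32)*((0*(-3))*3 + 2*(-3)))) = (-3584 + 2460)/(-1472 + (19 - (-33 + 32)*((0*(-3))*3 + 2*(-3)))) = -1124/(-1472 + (19 - (-1)*(0*3 - 6))) = -1124/(-1472 + (19 - (-1)*(0 - 6))) = -1124/(-1472 + (19 - (-1)*(-6))) = -1124/(-1472 + (19 - 1*6)) = -1124/(-1472 + (19 - 6)) = -1124/(-1472 + 13) = -1124/(-1459) = -1124*(-1/1459) = 1124/1459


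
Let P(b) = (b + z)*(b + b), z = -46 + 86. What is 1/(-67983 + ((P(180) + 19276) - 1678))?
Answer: 1/28815 ≈ 3.4704e-5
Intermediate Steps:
z = 40
P(b) = 2*b*(40 + b) (P(b) = (b + 40)*(b + b) = (40 + b)*(2*b) = 2*b*(40 + b))
1/(-67983 + ((P(180) + 19276) - 1678)) = 1/(-67983 + ((2*180*(40 + 180) + 19276) - 1678)) = 1/(-67983 + ((2*180*220 + 19276) - 1678)) = 1/(-67983 + ((79200 + 19276) - 1678)) = 1/(-67983 + (98476 - 1678)) = 1/(-67983 + 96798) = 1/28815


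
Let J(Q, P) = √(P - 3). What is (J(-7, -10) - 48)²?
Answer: (48 - I*√13)² ≈ 2291.0 - 346.13*I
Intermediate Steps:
J(Q, P) = √(-3 + P)
(J(-7, -10) - 48)² = (√(-3 - 10) - 48)² = (√(-13) - 48)² = (I*√13 - 48)² = (-48 + I*√13)²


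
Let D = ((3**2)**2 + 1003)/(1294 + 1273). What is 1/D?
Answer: 2567/1084 ≈ 2.3681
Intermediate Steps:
D = 1084/2567 (D = (9**2 + 1003)/2567 = (81 + 1003)*(1/2567) = 1084*(1/2567) = 1084/2567 ≈ 0.42228)
1/D = 1/(1084/2567) = 2567/1084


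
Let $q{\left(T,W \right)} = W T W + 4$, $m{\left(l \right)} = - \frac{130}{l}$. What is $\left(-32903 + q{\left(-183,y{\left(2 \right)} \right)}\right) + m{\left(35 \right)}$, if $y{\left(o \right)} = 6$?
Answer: $- \frac{276435}{7} \approx -39491.0$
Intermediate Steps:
$q{\left(T,W \right)} = 4 + T W^{2}$ ($q{\left(T,W \right)} = T W W + 4 = T W^{2} + 4 = 4 + T W^{2}$)
$\left(-32903 + q{\left(-183,y{\left(2 \right)} \right)}\right) + m{\left(35 \right)} = \left(-32903 + \left(4 - 183 \cdot 6^{2}\right)\right) - \frac{130}{35} = \left(-32903 + \left(4 - 6588\right)\right) - \frac{26}{7} = \left(-32903 - 6584\right) - \frac{26}{7} = -39487 - \frac{26}{7} = - \frac{276435}{7}$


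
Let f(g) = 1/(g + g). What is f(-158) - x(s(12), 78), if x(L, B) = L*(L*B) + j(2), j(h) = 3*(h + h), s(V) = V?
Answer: -3553105/316 ≈ -11244.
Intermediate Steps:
f(g) = 1/(2*g)
j(h) = 6*h (j(h) = 3*(2*h) = 6*h)
x(L, B) = 12 + B*L**2 (x(L, B) = L*(L*B) + 6*2 = L*(B*L) + 12 = B*L**2 + 12 = 12 + B*L**2)
f(-158) - x(s(12), 78) = (1/2)/(-158) - (12 + 78*12**2) = (1/2)*(-1/158) - (12 + 78*144) = -1/316 - (12 + 11232) = -1/316 - 1*11244 = -1/316 - 11244 = -3553105/316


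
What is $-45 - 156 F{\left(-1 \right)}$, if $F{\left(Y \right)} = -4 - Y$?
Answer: $423$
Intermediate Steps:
$-45 - 156 F{\left(-1 \right)} = -45 - 156 \left(-4 - -1\right) = -45 - 156 \left(-4 + 1\right) = -45 - -468 = -45 + 468 = 423$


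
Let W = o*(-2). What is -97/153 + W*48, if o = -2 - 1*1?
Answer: 43967/153 ≈ 287.37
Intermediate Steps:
o = -3 (o = -2 - 1 = -3)
W = 6 (W = -3*(-2) = 6)
-97/153 + W*48 = -97/153 + 6*48 = -97*1/153 + 288 = -97/153 + 288 = 43967/153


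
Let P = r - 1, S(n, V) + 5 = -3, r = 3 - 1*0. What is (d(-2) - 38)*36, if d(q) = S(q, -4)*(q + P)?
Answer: -1368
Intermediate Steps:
r = 3 (r = 3 + 0 = 3)
S(n, V) = -8 (S(n, V) = -5 - 3 = -8)
P = 2 (P = 3 - 1 = 2)
d(q) = -16 - 8*q (d(q) = -8*(q + 2) = -8*(2 + q) = -16 - 8*q)
(d(-2) - 38)*36 = ((-16 - 8*(-2)) - 38)*36 = ((-16 + 16) - 38)*36 = (0 - 38)*36 = -38*36 = -1368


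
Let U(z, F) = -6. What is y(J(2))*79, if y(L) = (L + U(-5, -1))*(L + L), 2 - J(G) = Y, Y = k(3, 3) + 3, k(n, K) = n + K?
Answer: 14378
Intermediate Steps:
k(n, K) = K + n
Y = 9 (Y = (3 + 3) + 3 = 6 + 3 = 9)
J(G) = -7 (J(G) = 2 - 1*9 = 2 - 9 = -7)
y(L) = 2*L*(-6 + L) (y(L) = (L - 6)*(L + L) = (-6 + L)*(2*L) = 2*L*(-6 + L))
y(J(2))*79 = (2*(-7)*(-6 - 7))*79 = (2*(-7)*(-13))*79 = 182*79 = 14378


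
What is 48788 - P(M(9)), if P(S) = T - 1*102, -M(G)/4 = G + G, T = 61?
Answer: 48829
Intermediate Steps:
M(G) = -8*G (M(G) = -4*(G + G) = -8*G)
P(S) = -41 (P(S) = 61 - 1*102 = 61 - 102 = -41)
48788 - P(M(9)) = 48788 - 1*(-41) = 48788 + 41 = 48829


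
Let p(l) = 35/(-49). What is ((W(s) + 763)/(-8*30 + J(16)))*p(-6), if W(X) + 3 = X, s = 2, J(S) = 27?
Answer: 1270/497 ≈ 2.5553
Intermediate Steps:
W(X) = -3 + X
p(l) = -5/7 (p(l) = 35*(-1/49) = -5/7)
((W(s) + 763)/(-8*30 + J(16)))*p(-6) = (((-3 + 2) + 763)/(-8*30 + 27))*(-5/7) = ((-1 + 763)/(-240 + 27))*(-5/7) = (762/(-213))*(-5/7) = (762*(-1/213))*(-5/7) = -254/71*(-5/7) = 1270/497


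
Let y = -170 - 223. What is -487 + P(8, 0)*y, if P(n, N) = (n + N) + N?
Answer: -3631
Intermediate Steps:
y = -393
P(n, N) = n + 2*N (P(n, N) = (N + n) + N = n + 2*N)
-487 + P(8, 0)*y = -487 + (8 + 2*0)*(-393) = -487 + (8 + 0)*(-393) = -487 + 8*(-393) = -487 - 3144 = -3631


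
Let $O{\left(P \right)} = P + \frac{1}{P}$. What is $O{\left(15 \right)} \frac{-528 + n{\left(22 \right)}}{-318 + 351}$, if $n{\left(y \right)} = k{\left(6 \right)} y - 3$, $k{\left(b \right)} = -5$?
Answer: $- \frac{144866}{495} \approx -292.66$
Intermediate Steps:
$n{\left(y \right)} = -3 - 5 y$ ($n{\left(y \right)} = - 5 y - 3 = -3 - 5 y$)
$O{\left(15 \right)} \frac{-528 + n{\left(22 \right)}}{-318 + 351} = \left(15 + \frac{1}{15}\right) \frac{-528 - 113}{-318 + 351} = \left(15 + \frac{1}{15}\right) \frac{-528 - 113}{33} = \frac{226 \left(-528 - 113\right) \frac{1}{33}}{15} = \frac{226 \left(\left(-641\right) \frac{1}{33}\right)}{15} = \frac{226}{15} \left(- \frac{641}{33}\right) = - \frac{144866}{495}$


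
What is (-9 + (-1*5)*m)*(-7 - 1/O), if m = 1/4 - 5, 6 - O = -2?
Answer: -3363/32 ≈ -105.09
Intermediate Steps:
O = 8 (O = 6 - 1*(-2) = 6 + 2 = 8)
m = -19/4 (m = 1/4 - 5 = -19/4 ≈ -4.7500)
(-9 + (-1*5)*m)*(-7 - 1/O) = (-9 - 1*5*(-19/4))*(-7 - 1/8) = (-9 - 5*(-19/4))*(-7 - 1*1/8) = (-9 + 95/4)*(-7 - 1/8) = (59/4)*(-57/8) = -3363/32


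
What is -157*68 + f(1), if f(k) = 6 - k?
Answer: -10671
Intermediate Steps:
-157*68 + f(1) = -157*68 + (6 - 1*1) = -10676 + (6 - 1) = -10676 + 5 = -10671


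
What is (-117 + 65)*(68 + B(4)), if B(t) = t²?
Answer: -4368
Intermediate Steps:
(-117 + 65)*(68 + B(4)) = (-117 + 65)*(68 + 4²) = -52*(68 + 16) = -52*84 = -4368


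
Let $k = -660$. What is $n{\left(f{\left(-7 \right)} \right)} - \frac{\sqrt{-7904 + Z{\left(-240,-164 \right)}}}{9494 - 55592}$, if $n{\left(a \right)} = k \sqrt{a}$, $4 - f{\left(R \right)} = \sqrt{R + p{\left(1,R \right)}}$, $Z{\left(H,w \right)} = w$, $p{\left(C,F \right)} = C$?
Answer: $- 660 \sqrt{4 - i \sqrt{6}} + \frac{i \sqrt{2017}}{23049} \approx -1375.8 + 387.78 i$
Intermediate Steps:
$f{\left(R \right)} = 4 - \sqrt{1 + R}$ ($f{\left(R \right)} = 4 - \sqrt{R + 1} = 4 - \sqrt{1 + R}$)
$n{\left(a \right)} = - 660 \sqrt{a}$
$n{\left(f{\left(-7 \right)} \right)} - \frac{\sqrt{-7904 + Z{\left(-240,-164 \right)}}}{9494 - 55592} = - 660 \sqrt{4 - \sqrt{1 - 7}} - \frac{\sqrt{-7904 - 164}}{9494 - 55592} = - 660 \sqrt{4 - \sqrt{-6}} - \frac{\sqrt{-8068}}{-46098} = - 660 \sqrt{4 - i \sqrt{6}} - 2 i \sqrt{2017} \left(- \frac{1}{46098}\right) = - 660 \sqrt{4 - i \sqrt{6}} - - \frac{i \sqrt{2017}}{23049} = - 660 \sqrt{4 - i \sqrt{6}} + \frac{i \sqrt{2017}}{23049}$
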